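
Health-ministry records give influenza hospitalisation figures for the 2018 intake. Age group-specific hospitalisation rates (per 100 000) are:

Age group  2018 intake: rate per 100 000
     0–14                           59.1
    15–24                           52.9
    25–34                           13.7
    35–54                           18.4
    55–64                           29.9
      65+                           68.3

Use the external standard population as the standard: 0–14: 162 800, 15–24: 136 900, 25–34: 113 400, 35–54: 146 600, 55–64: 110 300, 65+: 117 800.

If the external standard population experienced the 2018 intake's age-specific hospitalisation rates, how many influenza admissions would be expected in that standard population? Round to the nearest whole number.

325

Expected influenza admissions = Σ (standard pop × age-specific rate ÷ 100 000)
= 162 800×59.1/100 000 + 136 900×52.9/100 000 + 113 400×13.7/100 000 + 146 600×18.4/100 000 + 110 300×29.9/100 000 + 117 800×68.3/100 000
= 96.21 + 72.42 + 15.54 + 26.97 + 32.98 + 80.46 = 324.58.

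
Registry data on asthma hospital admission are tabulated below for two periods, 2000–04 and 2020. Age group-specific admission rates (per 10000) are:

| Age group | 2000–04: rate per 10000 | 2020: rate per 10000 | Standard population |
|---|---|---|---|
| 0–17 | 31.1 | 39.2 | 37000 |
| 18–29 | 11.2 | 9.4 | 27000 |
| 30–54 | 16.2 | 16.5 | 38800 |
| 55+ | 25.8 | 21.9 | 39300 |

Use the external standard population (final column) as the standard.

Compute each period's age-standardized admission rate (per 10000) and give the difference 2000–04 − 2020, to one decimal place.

Standard total = 142100; weights = 0.2604, 0.1900, 0.2730, 0.2766.
2000–04: 0.2604×31.1 + 0.1900×11.2 + 0.2730×16.2 + 0.2766×25.8 = 21.7847 per 10000.
2020: 0.2604×39.2 + 0.1900×9.4 + 0.2730×16.5 + 0.2766×21.9 = 22.5550 per 10000.
Difference = 21.7847 − 22.5550 = -0.7704.

-0.8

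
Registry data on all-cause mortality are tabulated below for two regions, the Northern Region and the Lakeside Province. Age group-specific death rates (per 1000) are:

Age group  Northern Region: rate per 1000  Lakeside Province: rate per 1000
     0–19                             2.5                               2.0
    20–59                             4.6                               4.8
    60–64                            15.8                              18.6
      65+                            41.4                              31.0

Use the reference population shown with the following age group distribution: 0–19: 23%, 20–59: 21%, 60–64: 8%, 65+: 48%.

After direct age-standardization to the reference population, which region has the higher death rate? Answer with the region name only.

Standard weights: 0.23, 0.21, 0.08, 0.48.
The Northern Region: 0.2300×2.5 + 0.2100×4.6 + 0.0800×15.8 + 0.4800×41.4 = 22.6770 per 1000.
The Lakeside Province: 0.2300×2.0 + 0.2100×4.8 + 0.0800×18.6 + 0.4800×31.0 = 17.8360 per 1000.

Northern Region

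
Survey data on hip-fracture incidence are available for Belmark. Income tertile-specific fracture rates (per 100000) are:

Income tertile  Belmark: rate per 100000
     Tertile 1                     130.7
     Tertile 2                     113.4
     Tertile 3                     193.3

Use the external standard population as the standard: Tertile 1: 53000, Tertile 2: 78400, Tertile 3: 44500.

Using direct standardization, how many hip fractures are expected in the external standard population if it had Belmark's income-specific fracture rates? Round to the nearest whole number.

Expected hip fractures = Σ (standard pop × income-specific rate ÷ 100000)
= 53000×130.7/100000 + 78400×113.4/100000 + 44500×193.3/100000
= 69.27 + 88.91 + 86.02 = 244.20.

244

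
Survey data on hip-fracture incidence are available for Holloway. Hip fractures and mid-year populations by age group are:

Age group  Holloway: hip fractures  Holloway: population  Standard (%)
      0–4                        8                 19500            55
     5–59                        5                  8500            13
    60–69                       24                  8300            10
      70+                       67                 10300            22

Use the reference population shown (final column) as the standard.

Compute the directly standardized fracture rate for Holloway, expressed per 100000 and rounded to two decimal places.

Age-specific rates per 100000 for Holloway: 41.03, 58.82, 289.16, 650.49.
Standard weights: 0.55, 0.13, 0.10, 0.22.
Standardized rate: 0.5500×41.03 + 0.1300×58.82 + 0.1000×289.16 + 0.2200×650.49 = 202.2336 per 100000.

202.23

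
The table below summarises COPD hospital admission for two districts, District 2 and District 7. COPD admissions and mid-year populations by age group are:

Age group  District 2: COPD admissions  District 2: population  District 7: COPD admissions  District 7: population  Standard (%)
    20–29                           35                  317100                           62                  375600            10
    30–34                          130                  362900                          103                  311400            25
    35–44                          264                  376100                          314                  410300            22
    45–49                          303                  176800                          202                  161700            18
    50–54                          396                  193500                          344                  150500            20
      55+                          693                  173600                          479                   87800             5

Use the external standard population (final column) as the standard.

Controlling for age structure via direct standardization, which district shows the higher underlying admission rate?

Age-specific rates per 10000 for District 2: 1.10, 3.58, 7.02, 17.14, 20.47, 39.92.
For District 7: 1.65, 3.31, 7.65, 12.49, 22.86, 54.56.
Standard weights: 0.10, 0.25, 0.22, 0.18, 0.20, 0.05.
District 2: 0.1000×1.10 + 0.2500×3.58 + 0.2200×7.02 + 0.1800×17.14 + 0.2000×20.47 + 0.0500×39.92 = 11.7240 per 10000.
District 7: 0.1000×1.65 + 0.2500×3.31 + 0.2200×7.65 + 0.1800×12.49 + 0.2000×22.86 + 0.0500×54.56 = 12.2235 per 10000.
The crude rates (11.38 vs 10.04) would put District 2 higher, but that reflects its age composition; once standardized to a common age structure, District 7 has the higher underlying rate.

District 7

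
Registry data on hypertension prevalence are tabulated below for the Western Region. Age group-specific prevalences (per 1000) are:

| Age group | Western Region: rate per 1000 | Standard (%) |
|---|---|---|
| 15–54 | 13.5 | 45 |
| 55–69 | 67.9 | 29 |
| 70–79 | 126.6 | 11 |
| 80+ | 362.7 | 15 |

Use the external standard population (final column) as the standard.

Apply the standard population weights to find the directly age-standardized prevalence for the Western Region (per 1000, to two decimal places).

94.10

Standard weights: 0.45, 0.29, 0.11, 0.15.
Standardized rate: 0.4500×13.5 + 0.2900×67.9 + 0.1100×126.6 + 0.1500×362.7 = 94.0970 per 1000.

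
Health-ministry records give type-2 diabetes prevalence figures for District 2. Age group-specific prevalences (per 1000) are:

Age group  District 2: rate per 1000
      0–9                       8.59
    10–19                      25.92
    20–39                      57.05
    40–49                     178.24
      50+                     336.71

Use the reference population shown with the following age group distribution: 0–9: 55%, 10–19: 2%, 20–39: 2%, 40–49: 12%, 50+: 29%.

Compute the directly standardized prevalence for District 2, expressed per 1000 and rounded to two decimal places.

Standard weights: 0.55, 0.02, 0.02, 0.12, 0.29.
Standardized rate: 0.5500×8.59 + 0.0200×25.92 + 0.0200×57.05 + 0.1200×178.24 + 0.2900×336.71 = 125.4186 per 1000.

125.42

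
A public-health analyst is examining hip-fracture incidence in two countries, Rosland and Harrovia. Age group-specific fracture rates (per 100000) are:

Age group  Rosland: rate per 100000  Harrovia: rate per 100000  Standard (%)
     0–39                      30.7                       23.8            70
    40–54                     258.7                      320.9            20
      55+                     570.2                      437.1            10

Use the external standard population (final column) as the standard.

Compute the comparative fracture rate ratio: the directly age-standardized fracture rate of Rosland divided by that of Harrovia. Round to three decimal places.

Standard weights: 0.70, 0.20, 0.10.
Rosland: 0.7000×30.7 + 0.2000×258.7 + 0.1000×570.2 = 130.2500 per 100000.
Harrovia: 0.7000×23.8 + 0.2000×320.9 + 0.1000×437.1 = 124.5500 per 100000.
Ratio = 130.2500 ÷ 124.5500 = 1.04576.

1.046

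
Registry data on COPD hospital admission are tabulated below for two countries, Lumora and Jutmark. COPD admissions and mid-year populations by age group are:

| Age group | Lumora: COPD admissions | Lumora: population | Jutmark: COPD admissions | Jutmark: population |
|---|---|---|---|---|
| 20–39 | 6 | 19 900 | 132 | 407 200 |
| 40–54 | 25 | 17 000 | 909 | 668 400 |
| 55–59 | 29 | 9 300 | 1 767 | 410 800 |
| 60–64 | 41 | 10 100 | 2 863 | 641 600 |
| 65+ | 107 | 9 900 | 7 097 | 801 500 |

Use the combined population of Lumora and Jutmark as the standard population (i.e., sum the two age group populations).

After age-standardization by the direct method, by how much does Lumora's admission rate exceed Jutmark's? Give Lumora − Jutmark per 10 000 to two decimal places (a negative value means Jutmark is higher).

Age-specific rates per 10 000 for Lumora: 3.02, 14.71, 31.18, 40.59, 108.08.
For Jutmark: 3.24, 13.60, 43.01, 44.62, 88.55.
Combined standard total = 2 995 700; weights = 0.1426, 0.2288, 0.1402, 0.2175, 0.2709.
Lumora: 0.1426×3.02 + 0.2288×14.71 + 0.1402×31.18 + 0.2175×40.59 + 0.2709×108.08 = 46.2726 per 10 000.
Jutmark: 0.1426×3.24 + 0.2288×13.60 + 0.1402×43.01 + 0.2175×44.62 + 0.2709×88.55 = 43.2964 per 10 000.
Difference = 46.2726 − 43.2964 = 2.9762.

2.98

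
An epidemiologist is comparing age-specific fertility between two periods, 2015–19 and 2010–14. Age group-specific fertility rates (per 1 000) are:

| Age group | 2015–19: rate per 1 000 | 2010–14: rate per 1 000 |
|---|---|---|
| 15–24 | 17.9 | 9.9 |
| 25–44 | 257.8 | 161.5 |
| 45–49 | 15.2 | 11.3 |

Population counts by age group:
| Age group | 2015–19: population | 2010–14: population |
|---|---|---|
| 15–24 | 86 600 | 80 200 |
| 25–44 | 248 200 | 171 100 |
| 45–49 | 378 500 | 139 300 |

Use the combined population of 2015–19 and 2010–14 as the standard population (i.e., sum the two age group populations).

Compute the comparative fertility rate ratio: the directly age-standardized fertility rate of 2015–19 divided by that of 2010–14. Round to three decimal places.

1.581

Combined standard total = 1 103 900; weights = 0.1511, 0.3798, 0.4691.
2015–19: 0.1511×17.9 + 0.3798×257.8 + 0.4691×15.2 = 107.7560 per 1 000.
2010–14: 0.1511×9.9 + 0.3798×161.5 + 0.4691×11.3 = 68.1397 per 1 000.
Ratio = 107.7560 ÷ 68.1397 = 1.58140.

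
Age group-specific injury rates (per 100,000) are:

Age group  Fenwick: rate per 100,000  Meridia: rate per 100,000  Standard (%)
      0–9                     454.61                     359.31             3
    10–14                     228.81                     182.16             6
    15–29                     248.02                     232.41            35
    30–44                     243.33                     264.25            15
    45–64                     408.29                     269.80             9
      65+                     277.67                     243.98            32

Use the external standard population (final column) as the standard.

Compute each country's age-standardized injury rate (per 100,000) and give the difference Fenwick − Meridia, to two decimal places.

31.23

Standard weights: 0.03, 0.06, 0.35, 0.15, 0.09, 0.32.
Fenwick: 0.0300×454.61 + 0.0600×228.81 + 0.3500×248.02 + 0.1500×243.33 + 0.0900×408.29 + 0.3200×277.67 = 276.2739 per 100,000.
Meridia: 0.0300×359.31 + 0.0600×182.16 + 0.3500×232.41 + 0.1500×264.25 + 0.0900×269.80 + 0.3200×243.98 = 245.0455 per 100,000.
Difference = 276.2739 − 245.0455 = 31.2284.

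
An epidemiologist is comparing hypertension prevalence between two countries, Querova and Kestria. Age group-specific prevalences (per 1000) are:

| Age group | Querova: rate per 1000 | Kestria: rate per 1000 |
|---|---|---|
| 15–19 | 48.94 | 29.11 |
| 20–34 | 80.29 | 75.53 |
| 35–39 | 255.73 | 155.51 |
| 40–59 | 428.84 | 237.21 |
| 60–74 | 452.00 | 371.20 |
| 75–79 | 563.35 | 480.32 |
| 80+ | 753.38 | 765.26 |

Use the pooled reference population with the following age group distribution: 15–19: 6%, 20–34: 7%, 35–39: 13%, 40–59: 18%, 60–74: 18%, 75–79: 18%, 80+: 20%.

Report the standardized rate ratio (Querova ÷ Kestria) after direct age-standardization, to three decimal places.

Standard weights: 0.06, 0.07, 0.13, 0.18, 0.18, 0.18, 0.20.
Querova: 0.0600×48.94 + 0.0700×80.29 + 0.1300×255.73 + 0.1800×428.84 + 0.1800×452.00 + 0.1800×563.35 + 0.2000×753.38 = 452.4318 per 1000.
Kestria: 0.0600×29.11 + 0.0700×75.53 + 0.1300×155.51 + 0.1800×237.21 + 0.1800×371.20 + 0.1800×480.32 + 0.2000×765.26 = 376.2734 per 1000.
Ratio = 452.4318 ÷ 376.2734 = 1.20240.

1.202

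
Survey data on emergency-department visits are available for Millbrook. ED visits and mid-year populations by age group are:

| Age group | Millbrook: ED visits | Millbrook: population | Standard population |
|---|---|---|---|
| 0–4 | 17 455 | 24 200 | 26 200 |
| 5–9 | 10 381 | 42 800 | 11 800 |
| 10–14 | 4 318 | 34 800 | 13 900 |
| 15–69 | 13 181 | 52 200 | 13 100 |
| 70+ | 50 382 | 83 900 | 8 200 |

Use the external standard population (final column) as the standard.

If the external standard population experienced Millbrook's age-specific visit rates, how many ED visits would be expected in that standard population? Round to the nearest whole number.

31716

Age-specific rates per 1 000 for Millbrook: 721.281, 242.547, 124.080, 252.510, 600.501.
Expected ED visits = Σ (standard pop × age-specific rate ÷ 1 000)
= 26 200×721.281/1 000 + 11 800×242.547/1 000 + 13 900×124.080/1 000 + 13 100×252.510/1 000 + 8 200×600.501/1 000
= 18897.56 + 2862.05 + 1724.72 + 3307.88 + 4924.10 = 31716.31.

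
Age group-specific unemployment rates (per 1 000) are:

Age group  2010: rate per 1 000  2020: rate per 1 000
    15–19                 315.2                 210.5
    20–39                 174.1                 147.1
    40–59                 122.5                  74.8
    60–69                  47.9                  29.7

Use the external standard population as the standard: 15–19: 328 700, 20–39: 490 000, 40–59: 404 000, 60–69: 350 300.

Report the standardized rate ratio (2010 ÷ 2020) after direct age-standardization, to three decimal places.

1.403

Standard total = 1 573 000; weights = 0.2090, 0.3115, 0.2568, 0.2227.
2010: 0.2090×315.2 + 0.3115×174.1 + 0.2568×122.5 + 0.2227×47.9 = 162.2280 per 1 000.
2020: 0.2090×210.5 + 0.3115×147.1 + 0.2568×74.8 + 0.2227×29.7 = 115.6347 per 1 000.
Ratio = 162.2280 ÷ 115.6347 = 1.40293.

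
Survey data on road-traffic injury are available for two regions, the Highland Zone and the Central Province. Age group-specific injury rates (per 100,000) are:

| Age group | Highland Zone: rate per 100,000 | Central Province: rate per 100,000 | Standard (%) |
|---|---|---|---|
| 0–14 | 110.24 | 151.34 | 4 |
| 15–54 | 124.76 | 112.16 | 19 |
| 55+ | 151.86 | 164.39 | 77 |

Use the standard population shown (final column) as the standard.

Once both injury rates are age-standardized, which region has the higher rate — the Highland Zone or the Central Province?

Standard weights: 0.04, 0.19, 0.77.
The Highland Zone: 0.0400×110.24 + 0.1900×124.76 + 0.7700×151.86 = 145.0462 per 100,000.
The Central Province: 0.0400×151.34 + 0.1900×112.16 + 0.7700×164.39 = 153.9443 per 100,000.

Central Province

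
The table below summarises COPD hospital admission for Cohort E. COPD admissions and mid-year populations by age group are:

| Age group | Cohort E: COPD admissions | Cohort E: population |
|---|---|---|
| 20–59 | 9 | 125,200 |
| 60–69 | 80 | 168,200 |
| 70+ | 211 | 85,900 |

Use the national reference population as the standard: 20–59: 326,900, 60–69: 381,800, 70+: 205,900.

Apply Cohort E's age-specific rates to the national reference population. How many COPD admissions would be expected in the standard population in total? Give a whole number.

711

Age-specific rates per 10,000 for Cohort E: 0.72, 4.76, 24.56.
Expected COPD admissions = Σ (standard pop × age-specific rate ÷ 10,000)
= 326,900×0.72/10,000 + 381,800×4.76/10,000 + 205,900×24.56/10,000
= 23.50 + 181.59 + 505.76 = 710.85.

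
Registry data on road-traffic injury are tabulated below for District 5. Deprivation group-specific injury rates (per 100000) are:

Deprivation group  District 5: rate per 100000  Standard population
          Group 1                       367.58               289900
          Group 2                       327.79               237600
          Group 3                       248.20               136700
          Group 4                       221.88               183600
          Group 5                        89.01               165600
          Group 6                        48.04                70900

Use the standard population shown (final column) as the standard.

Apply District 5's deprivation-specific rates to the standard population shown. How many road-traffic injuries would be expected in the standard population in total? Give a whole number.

Expected road-traffic injuries = Σ (standard pop × deprivation-specific rate ÷ 100000)
= 289900×367.58/100000 + 237600×327.79/100000 + 136700×248.20/100000 + 183600×221.88/100000 + 165600×89.01/100000 + 70900×48.04/100000
= 1065.61 + 778.83 + 339.29 + 407.37 + 147.40 + 34.06 = 2772.57.

2773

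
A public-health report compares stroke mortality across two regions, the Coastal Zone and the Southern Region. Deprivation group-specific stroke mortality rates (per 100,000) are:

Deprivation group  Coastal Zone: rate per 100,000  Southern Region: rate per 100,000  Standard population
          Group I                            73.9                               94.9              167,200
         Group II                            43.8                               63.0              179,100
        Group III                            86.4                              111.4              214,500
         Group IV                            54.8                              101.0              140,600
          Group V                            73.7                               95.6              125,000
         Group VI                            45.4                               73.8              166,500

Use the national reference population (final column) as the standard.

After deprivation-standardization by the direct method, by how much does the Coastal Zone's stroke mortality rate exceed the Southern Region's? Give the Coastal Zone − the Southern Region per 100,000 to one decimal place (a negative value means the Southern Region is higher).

Standard total = 992,900; weights = 0.1684, 0.1804, 0.2160, 0.1416, 0.1259, 0.1677.
The Coastal Zone: 0.1684×73.9 + 0.1804×43.8 + 0.2160×86.4 + 0.1416×54.8 + 0.1259×73.7 + 0.1677×45.4 = 63.6619 per 100,000.
The Southern Region: 0.1684×94.9 + 0.1804×63.0 + 0.2160×111.4 + 0.1416×101.0 + 0.1259×95.6 + 0.1677×73.8 = 90.1241 per 100,000.
Difference = 63.6619 − 90.1241 = -26.4621.

-26.5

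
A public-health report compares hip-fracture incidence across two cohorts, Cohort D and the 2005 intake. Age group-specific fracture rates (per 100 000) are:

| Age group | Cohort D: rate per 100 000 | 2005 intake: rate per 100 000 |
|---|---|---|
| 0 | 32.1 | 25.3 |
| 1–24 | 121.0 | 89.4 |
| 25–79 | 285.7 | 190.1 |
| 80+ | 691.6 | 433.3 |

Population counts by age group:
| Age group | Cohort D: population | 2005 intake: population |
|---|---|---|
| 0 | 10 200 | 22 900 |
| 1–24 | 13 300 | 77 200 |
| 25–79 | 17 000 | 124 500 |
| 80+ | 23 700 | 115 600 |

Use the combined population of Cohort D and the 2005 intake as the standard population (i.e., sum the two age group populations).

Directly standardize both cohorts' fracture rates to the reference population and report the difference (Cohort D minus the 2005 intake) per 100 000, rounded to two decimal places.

130.05

Combined standard total = 404 400; weights = 0.0818, 0.2238, 0.3499, 0.3445.
Cohort D: 0.0818×32.1 + 0.2238×121.0 + 0.3499×285.7 + 0.3445×691.6 = 367.9017 per 100 000.
The 2005 intake: 0.0818×25.3 + 0.2238×89.4 + 0.3499×190.1 + 0.3445×433.3 = 237.8486 per 100 000.
Difference = 367.9017 − 237.8486 = 130.0531.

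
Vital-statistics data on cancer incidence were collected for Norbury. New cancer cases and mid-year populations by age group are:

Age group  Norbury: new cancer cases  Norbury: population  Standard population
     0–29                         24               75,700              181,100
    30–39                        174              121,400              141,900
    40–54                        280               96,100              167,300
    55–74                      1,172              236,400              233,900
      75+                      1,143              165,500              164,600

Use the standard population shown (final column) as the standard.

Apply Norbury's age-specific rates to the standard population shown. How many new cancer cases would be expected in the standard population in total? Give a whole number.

3045

Age-specific rates per 100,000 for Norbury: 31.70, 143.33, 291.36, 495.77, 690.63.
Expected new cancer cases = Σ (standard pop × age-specific rate ÷ 100,000)
= 181,100×31.70/100,000 + 141,900×143.33/100,000 + 167,300×291.36/100,000 + 233,900×495.77/100,000 + 164,600×690.63/100,000
= 57.42 + 203.38 + 487.45 + 1159.61 + 1136.78 = 3044.64.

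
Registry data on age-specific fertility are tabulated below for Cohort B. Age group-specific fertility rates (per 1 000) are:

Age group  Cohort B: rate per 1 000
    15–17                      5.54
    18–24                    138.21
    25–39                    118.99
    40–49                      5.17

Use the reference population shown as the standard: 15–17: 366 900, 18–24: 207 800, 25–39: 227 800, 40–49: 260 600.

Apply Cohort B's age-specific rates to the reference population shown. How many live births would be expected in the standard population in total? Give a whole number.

59206

Expected live births = Σ (standard pop × age-specific rate ÷ 1 000)
= 366 900×5.54/1 000 + 207 800×138.21/1 000 + 227 800×118.99/1 000 + 260 600×5.17/1 000
= 2032.63 + 28720.04 + 27105.92 + 1347.30 = 59205.89.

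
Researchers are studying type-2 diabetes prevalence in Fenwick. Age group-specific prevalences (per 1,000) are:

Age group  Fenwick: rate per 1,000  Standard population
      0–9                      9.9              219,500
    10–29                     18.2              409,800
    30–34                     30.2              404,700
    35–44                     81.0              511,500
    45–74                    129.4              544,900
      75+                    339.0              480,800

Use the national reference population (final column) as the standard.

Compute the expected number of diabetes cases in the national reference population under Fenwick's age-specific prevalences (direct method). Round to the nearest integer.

296786

Expected diabetes cases = Σ (standard pop × age-specific rate ÷ 1,000)
= 219,500×9.9/1,000 + 409,800×18.2/1,000 + 404,700×30.2/1,000 + 511,500×81.0/1,000 + 544,900×129.4/1,000 + 480,800×339.0/1,000
= 2173.05 + 7458.36 + 12221.94 + 41431.50 + 70510.06 + 162991.20 = 296786.11.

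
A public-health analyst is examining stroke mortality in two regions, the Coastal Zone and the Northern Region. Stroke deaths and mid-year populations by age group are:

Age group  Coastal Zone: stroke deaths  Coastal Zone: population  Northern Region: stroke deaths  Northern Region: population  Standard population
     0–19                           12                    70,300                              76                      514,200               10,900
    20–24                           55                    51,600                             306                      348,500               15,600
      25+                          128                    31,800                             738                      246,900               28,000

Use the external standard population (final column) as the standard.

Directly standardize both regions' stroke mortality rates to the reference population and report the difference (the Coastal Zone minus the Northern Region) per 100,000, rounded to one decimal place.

59.1

Age-specific rates per 100,000 for the Coastal Zone: 17.07, 106.59, 402.52.
For the Northern Region: 14.78, 87.80, 298.91.
Standard total = 54,500; weights = 0.2000, 0.2862, 0.5138.
The Coastal Zone: 0.2000×17.07 + 0.2862×106.59 + 0.5138×402.52 = 240.7209 per 100,000.
The Northern Region: 0.2000×14.78 + 0.2862×87.80 + 0.5138×298.91 = 181.6558 per 100,000.
Difference = 240.7209 − 181.6558 = 59.0651.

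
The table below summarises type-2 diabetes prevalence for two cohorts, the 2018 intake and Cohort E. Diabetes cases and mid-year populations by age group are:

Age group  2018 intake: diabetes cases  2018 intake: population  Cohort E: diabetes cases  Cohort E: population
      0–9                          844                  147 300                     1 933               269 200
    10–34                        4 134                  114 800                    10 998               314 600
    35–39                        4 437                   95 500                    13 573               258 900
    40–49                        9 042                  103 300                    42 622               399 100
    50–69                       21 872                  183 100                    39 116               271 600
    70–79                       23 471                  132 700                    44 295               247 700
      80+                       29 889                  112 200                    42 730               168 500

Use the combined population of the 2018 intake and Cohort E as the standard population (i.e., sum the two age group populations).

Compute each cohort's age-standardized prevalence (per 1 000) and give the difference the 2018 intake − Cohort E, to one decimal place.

Age-specific rates per 1 000 for the 2018 intake: 5.730, 36.010, 46.461, 87.531, 119.454, 176.873, 266.390.
For Cohort E: 7.181, 34.959, 52.426, 106.795, 144.021, 178.825, 253.591.
Combined standard total = 2 818 500; weights = 0.1478, 0.1524, 0.1257, 0.1783, 0.1613, 0.1350, 0.0996.
The 2018 intake: 0.1478×5.730 + 0.1524×36.010 + 0.1257×46.461 + 0.1783×87.531 + 0.1613×119.454 + 0.1350×176.873 + 0.0996×266.390 = 97.4506 per 1 000.
Cohort E: 0.1478×7.181 + 0.1524×34.959 + 0.1257×52.426 + 0.1783×106.795 + 0.1613×144.021 + 0.1350×178.825 + 0.0996×253.591 = 104.6407 per 1 000.
Difference = 97.4506 − 104.6407 = -7.1900.

-7.2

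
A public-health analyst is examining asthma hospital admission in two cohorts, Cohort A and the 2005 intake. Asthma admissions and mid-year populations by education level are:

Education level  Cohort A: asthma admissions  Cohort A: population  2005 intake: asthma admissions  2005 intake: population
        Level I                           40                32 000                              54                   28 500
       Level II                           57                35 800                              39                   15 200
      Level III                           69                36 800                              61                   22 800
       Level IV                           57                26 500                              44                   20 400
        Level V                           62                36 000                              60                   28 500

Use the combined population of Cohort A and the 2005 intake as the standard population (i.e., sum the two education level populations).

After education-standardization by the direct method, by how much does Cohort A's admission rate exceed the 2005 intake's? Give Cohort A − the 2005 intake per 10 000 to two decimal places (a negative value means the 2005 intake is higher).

-5.71

Education-specific rates per 10 000 for Cohort A: 12.50, 15.92, 18.75, 21.51, 17.22.
For the 2005 intake: 18.95, 25.66, 26.75, 21.57, 21.05.
Combined standard total = 282 500; weights = 0.2142, 0.1805, 0.2110, 0.1660, 0.2283.
Cohort A: 0.2142×12.50 + 0.1805×15.92 + 0.2110×18.75 + 0.1660×21.51 + 0.2283×17.22 = 17.0102 per 10 000.
The 2005 intake: 0.2142×18.95 + 0.1805×25.66 + 0.2110×26.75 + 0.1660×21.57 + 0.2283×21.05 = 22.7217 per 10 000.
Difference = 17.0102 − 22.7217 = -5.7115.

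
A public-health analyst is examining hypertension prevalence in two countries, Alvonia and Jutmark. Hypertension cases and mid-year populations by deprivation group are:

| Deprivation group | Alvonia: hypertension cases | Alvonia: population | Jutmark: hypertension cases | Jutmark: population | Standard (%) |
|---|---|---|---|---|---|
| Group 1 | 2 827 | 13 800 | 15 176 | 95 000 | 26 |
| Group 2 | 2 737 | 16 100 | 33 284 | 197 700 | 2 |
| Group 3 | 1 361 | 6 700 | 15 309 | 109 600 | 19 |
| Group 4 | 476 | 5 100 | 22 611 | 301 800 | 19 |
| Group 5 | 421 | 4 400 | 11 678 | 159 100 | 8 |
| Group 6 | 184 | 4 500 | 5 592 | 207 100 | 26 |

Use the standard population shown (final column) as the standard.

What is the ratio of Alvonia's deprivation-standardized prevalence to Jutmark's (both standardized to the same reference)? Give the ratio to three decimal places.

Deprivation-specific rates per 1 000 for Alvonia: 204.855, 170.000, 203.134, 93.333, 95.682, 40.889.
For Jutmark: 159.747, 168.356, 139.681, 74.920, 73.400, 27.001.
Standard weights: 0.26, 0.02, 0.19, 0.19, 0.08, 0.26.
Alvonia: 0.2600×204.855 + 0.0200×170.000 + 0.1900×203.134 + 0.1900×93.333 + 0.0800×95.682 + 0.2600×40.889 = 131.2768 per 1 000.
Jutmark: 0.2600×159.747 + 0.0200×168.356 + 0.1900×139.681 + 0.1900×74.920 + 0.0800×73.400 + 0.2600×27.001 = 98.5681 per 1 000.
Ratio = 131.2768 ÷ 98.5681 = 1.33184.

1.332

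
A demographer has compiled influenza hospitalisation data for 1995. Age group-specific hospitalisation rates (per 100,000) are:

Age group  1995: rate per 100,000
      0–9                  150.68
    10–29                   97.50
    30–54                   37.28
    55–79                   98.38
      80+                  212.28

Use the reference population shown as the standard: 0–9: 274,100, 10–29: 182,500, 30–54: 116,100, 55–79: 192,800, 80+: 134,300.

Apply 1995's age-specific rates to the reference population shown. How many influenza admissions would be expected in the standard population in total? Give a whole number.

Expected influenza admissions = Σ (standard pop × age-specific rate ÷ 100,000)
= 274,100×150.68/100,000 + 182,500×97.50/100,000 + 116,100×37.28/100,000 + 192,800×98.38/100,000 + 134,300×212.28/100,000
= 413.01 + 177.94 + 43.28 + 189.68 + 285.09 = 1109.00.

1109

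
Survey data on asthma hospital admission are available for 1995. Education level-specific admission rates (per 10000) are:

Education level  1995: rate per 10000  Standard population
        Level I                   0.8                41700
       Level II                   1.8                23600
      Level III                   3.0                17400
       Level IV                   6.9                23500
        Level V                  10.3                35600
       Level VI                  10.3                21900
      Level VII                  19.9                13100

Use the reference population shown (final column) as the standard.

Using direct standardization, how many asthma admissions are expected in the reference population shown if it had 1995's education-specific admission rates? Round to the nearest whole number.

114

Expected asthma admissions = Σ (standard pop × education-specific rate ÷ 10000)
= 41700×0.8/10000 + 23600×1.8/10000 + 17400×3.0/10000 + 23500×6.9/10000 + 35600×10.3/10000 + 21900×10.3/10000 + 13100×19.9/10000
= 3.34 + 4.25 + 5.22 + 16.21 + 36.67 + 22.56 + 26.07 = 114.31.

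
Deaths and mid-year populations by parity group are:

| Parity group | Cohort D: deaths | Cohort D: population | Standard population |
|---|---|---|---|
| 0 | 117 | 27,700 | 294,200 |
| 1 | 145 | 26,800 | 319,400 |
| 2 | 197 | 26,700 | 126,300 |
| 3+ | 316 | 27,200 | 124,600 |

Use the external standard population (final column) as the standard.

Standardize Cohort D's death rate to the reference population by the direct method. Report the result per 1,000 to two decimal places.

6.19

Parity-specific rates per 1,000 for Cohort D: 4.224, 5.410, 7.378, 11.618.
Standard total = 864,500; weights = 0.3403, 0.3695, 0.1461, 0.1441.
Standardized rate: 0.3403×4.224 + 0.3695×5.410 + 0.1461×7.378 + 0.1441×11.618 = 6.1888 per 1,000.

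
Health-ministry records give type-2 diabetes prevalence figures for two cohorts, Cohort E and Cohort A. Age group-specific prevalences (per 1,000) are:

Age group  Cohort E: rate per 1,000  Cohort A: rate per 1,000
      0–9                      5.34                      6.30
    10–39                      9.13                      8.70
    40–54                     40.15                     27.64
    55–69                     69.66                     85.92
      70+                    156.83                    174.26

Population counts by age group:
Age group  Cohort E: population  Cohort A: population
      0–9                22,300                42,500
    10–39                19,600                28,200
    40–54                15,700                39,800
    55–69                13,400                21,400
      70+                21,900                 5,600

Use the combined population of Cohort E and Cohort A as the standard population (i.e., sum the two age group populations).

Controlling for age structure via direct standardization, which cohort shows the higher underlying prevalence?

Combined standard total = 230,400; weights = 0.2812, 0.2075, 0.2409, 0.1510, 0.1194.
Cohort E: 0.2812×5.34 + 0.2075×9.13 + 0.2409×40.15 + 0.1510×69.66 + 0.1194×156.83 = 42.3080 per 1,000.
Cohort A: 0.2812×6.30 + 0.2075×8.70 + 0.2409×27.64 + 0.1510×85.92 + 0.1194×174.26 = 44.0117 per 1,000.
The crude rates (57.01 vs 32.20) would put Cohort E higher, but that reflects its age composition; once standardized to a common age structure, Cohort A has the higher underlying rate.

Cohort A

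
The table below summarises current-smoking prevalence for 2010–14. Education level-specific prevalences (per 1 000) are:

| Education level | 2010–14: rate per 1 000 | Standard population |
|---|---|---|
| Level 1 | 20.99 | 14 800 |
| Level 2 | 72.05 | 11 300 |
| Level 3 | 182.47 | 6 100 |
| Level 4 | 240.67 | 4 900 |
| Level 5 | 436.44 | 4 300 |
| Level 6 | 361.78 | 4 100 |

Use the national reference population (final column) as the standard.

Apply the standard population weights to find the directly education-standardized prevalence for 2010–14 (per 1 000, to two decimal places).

Standard total = 45 500; weights = 0.3253, 0.2484, 0.1341, 0.1077, 0.0945, 0.0901.
Standardized rate: 0.3253×20.99 + 0.2484×72.05 + 0.1341×182.47 + 0.1077×240.67 + 0.0945×436.44 + 0.0901×361.78 = 148.9485 per 1 000.

148.95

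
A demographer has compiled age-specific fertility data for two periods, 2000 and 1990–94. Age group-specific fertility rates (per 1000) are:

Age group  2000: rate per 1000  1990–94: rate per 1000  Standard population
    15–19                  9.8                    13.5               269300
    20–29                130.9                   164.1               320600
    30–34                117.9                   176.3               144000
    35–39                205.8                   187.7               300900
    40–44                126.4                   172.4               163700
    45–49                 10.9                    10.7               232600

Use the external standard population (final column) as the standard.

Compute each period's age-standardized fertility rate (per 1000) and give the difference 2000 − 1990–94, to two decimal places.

-15.43

Standard total = 1431100; weights = 0.1882, 0.2240, 0.1006, 0.2103, 0.1144, 0.1625.
2000: 0.1882×9.8 + 0.2240×130.9 + 0.1006×117.9 + 0.2103×205.8 + 0.1144×126.4 + 0.1625×10.9 = 102.5334 per 1000.
1990–94: 0.1882×13.5 + 0.2240×164.1 + 0.1006×176.3 + 0.2103×187.7 + 0.1144×172.4 + 0.1625×10.7 = 117.9672 per 1000.
Difference = 102.5334 − 117.9672 = -15.4338.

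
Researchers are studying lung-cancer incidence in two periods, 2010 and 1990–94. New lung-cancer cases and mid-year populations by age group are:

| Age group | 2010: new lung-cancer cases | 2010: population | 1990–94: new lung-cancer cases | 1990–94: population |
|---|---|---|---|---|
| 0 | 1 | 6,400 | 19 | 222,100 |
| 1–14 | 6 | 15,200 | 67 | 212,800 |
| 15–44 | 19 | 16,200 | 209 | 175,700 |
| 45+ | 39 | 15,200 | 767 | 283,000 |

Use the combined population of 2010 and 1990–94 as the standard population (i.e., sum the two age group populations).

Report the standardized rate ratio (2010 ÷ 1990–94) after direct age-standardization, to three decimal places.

Age-specific rates per 100,000 for 2010: 15.62, 39.47, 117.28, 256.58.
For 1990–94: 8.55, 31.48, 118.95, 271.02.
Combined standard total = 946,600; weights = 0.2414, 0.2409, 0.2027, 0.3150.
2010: 0.2414×15.62 + 0.2409×39.47 + 0.2027×117.28 + 0.3150×256.58 = 117.8839 per 100,000.
1990–94: 0.2414×8.55 + 0.2409×31.48 + 0.2027×118.95 + 0.3150×271.02 = 119.1421 per 100,000.
Ratio = 117.8839 ÷ 119.1421 = 0.98944.

0.989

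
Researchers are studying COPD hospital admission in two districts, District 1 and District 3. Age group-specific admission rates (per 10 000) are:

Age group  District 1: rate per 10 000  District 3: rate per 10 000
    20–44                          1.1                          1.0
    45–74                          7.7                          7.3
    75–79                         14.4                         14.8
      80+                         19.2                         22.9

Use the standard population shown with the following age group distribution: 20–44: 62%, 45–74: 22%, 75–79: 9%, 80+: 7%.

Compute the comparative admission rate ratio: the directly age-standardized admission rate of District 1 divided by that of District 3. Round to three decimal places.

Standard weights: 0.62, 0.22, 0.09, 0.07.
District 1: 0.6200×1.1 + 0.2200×7.7 + 0.0900×14.4 + 0.0700×19.2 = 5.0160 per 10 000.
District 3: 0.6200×1.0 + 0.2200×7.3 + 0.0900×14.8 + 0.0700×22.9 = 5.1610 per 10 000.
Ratio = 5.0160 ÷ 5.1610 = 0.97190.

0.972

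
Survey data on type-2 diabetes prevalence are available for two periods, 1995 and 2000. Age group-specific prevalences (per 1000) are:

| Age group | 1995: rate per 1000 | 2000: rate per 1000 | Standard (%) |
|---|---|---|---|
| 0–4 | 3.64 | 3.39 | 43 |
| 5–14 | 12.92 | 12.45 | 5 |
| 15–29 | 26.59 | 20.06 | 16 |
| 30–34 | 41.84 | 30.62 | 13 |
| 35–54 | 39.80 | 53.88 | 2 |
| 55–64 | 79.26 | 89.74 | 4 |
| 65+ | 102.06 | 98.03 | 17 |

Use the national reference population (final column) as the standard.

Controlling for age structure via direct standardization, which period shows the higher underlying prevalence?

1995

Standard weights: 0.43, 0.05, 0.16, 0.13, 0.02, 0.04, 0.17.
1995: 0.4300×3.64 + 0.0500×12.92 + 0.1600×26.59 + 0.1300×41.84 + 0.0200×39.80 + 0.0400×79.26 + 0.1700×102.06 = 33.2214 per 1000.
2000: 0.4300×3.39 + 0.0500×12.45 + 0.1600×20.06 + 0.1300×30.62 + 0.0200×53.88 + 0.0400×89.74 + 0.1700×98.03 = 30.6027 per 1000.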